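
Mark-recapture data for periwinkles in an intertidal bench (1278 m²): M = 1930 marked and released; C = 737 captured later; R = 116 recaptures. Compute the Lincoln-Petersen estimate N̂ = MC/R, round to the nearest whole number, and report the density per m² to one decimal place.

N̂ = 1930·737/116 = 1422410/116 ≈ 12262.2 → 12262
Density = N̂ / area = 12262 / 1278 ≈ 9.59 → 9.6 per m²

density ≈ 9.6 periwinkles per m²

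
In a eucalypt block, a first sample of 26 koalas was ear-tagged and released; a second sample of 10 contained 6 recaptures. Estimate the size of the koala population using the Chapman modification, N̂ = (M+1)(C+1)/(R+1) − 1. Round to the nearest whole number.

N̂ = (26+1)(10+1)/(6+1) − 1 = 27·11/7 − 1
= 297/7 − 1 ≈ 42.4 − 1 ≈ 41.4 → 41

N ≈ 41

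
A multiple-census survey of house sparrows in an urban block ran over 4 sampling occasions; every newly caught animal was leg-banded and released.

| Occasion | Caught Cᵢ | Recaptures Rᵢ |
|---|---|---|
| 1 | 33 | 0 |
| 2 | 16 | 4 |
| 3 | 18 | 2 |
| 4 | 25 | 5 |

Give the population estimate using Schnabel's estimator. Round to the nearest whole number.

N ≈ 260

Marked at large before each occasion: Mᵢ = Σⱼ<ᵢ (Cⱼ − Rⱼ) → M1=0, M2=33, M3=45, M4=61
Σ MᵢCᵢ = 0·33 + 33·16 + 45·18 + 61·25 = 0 + 528 + 810 + 1525 = 2863
Σ Rᵢ = 0 + 4 + 2 + 5 = 11
N̂ = 2863 / 11 ≈ 260.3 → 260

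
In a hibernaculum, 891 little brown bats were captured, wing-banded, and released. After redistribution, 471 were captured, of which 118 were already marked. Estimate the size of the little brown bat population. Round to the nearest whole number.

N ≈ 3556

N = (891 × 471) / 118 = 419661 / 118 ≈ 3556.4 → 3556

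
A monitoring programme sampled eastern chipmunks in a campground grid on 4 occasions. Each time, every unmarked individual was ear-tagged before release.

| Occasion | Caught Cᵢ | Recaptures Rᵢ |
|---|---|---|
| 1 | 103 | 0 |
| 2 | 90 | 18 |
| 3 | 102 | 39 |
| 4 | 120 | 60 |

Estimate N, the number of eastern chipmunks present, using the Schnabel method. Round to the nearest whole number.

N ≈ 476

Marked at large before each occasion: Mᵢ = Σⱼ<ᵢ (Cⱼ − Rⱼ) → M1=0, M2=103, M3=175, M4=238
Σ MᵢCᵢ = 0·103 + 103·90 + 175·102 + 238·120 = 0 + 9270 + 17850 + 28560 = 55680
Σ Rᵢ = 0 + 18 + 39 + 60 = 117
N̂ = 55680 / 117 ≈ 475.9 → 476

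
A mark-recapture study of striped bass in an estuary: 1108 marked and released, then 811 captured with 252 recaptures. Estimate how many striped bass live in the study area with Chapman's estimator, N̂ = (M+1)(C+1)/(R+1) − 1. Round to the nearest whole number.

N ≈ 3558

N̂ = (1108+1)(811+1)/(252+1) − 1 = 1109·812/253 − 1
= 900508/253 − 1 ≈ 3559.3 − 1 ≈ 3558.3 → 3558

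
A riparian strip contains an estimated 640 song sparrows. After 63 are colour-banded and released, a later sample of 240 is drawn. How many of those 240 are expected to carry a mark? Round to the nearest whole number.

The marked fraction of the population is 63/640, so in a sample of 240 expect C·(M/N) marked.
E[R] = 63 × 240 / 640 = 15120 / 640 ≈ 23.6 → 24

expected recaptures ≈ 24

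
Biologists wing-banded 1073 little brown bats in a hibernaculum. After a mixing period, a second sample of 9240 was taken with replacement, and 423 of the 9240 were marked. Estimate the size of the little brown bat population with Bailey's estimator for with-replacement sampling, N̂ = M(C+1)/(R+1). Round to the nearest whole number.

N ≈ 23,386

N̂ = 1073·(9240+1)/(423+1) = 1073·9241/424 = 9915593/424 ≈ 23385.8 → 23386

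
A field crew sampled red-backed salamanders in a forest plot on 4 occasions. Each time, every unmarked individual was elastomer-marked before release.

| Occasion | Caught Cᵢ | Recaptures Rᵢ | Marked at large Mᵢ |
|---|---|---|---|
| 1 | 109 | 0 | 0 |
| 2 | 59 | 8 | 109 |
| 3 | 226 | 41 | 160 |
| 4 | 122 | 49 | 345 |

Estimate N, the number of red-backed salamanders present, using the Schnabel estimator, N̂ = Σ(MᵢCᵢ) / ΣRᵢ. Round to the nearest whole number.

Σ MᵢCᵢ = 0·109 + 109·59 + 160·226 + 345·122 = 0 + 6431 + 36160 + 42090 = 84681
Σ Rᵢ = 0 + 8 + 41 + 49 = 98
N̂ = 84681 / 98 ≈ 864.1 → 864

N ≈ 864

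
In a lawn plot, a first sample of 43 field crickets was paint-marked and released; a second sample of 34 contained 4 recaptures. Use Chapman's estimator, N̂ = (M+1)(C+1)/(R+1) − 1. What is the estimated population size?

N̂ = (43+1)(34+1)/(4+1) − 1 = 44·35/5 − 1
= 1540/5 − 1 = 308 − 1 = 307

N = 307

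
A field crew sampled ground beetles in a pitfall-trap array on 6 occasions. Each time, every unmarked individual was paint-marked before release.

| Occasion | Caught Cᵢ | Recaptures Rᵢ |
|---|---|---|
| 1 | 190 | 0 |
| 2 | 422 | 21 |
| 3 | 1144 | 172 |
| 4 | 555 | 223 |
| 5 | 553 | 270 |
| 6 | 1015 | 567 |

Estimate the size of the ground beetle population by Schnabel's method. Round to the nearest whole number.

N ≈ 3897

Marked at large before each occasion: Mᵢ = Σⱼ<ᵢ (Cⱼ − Rⱼ) → M1=0, M2=190, M3=591, M4=1563, M5=1895, M6=2178
Σ MᵢCᵢ = 0·190 + 190·422 + 591·1144 + 1563·555 + 1895·553 + 2178·1015 = 0 + 80180 + 676104 + 867465 + 1047935 + 2210670 = 4882354
Σ Rᵢ = 0 + 21 + 172 + 223 + 270 + 567 = 1253
N̂ = 4882354 / 1253 ≈ 3896.5 → 3897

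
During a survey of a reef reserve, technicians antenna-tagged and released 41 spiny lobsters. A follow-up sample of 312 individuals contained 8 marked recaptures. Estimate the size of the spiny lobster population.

The marked fraction in the recapture sample should equal the marked fraction in the population: 8/312 = 41/N.
N = (41 × 312) / 8 = 12792 / 8 = 1599

N = 1599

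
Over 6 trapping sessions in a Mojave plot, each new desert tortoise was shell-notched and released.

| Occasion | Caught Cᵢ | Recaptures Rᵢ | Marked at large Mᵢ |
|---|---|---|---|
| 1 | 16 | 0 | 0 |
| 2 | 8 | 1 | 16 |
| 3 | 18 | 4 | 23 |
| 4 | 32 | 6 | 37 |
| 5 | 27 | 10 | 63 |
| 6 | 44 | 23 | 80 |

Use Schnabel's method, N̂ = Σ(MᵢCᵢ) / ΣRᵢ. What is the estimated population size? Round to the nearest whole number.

N ≈ 158

Σ MᵢCᵢ = 0·16 + 16·8 + 23·18 + 37·32 + 63·27 + 80·44 = 0 + 128 + 414 + 1184 + 1701 + 3520 = 6947
Σ Rᵢ = 0 + 1 + 4 + 6 + 10 + 23 = 44
N̂ = 6947 / 44 ≈ 157.9 → 158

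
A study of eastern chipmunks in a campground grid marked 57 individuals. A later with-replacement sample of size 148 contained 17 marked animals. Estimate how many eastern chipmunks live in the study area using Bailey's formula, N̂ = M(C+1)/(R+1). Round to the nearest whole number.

N̂ = 57·(148+1)/(17+1) = 57·149/18 = 8493/18 ≈ 471.8 → 472

N ≈ 472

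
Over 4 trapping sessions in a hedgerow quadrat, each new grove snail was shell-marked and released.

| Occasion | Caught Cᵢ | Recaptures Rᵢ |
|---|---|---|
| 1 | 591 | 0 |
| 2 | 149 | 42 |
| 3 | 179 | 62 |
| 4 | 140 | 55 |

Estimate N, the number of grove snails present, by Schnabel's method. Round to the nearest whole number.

N ≈ 2057

Marked at large before each occasion: Mᵢ = Σⱼ<ᵢ (Cⱼ − Rⱼ) → M1=0, M2=591, M3=698, M4=815
Σ MᵢCᵢ = 0·591 + 591·149 + 698·179 + 815·140 = 0 + 88059 + 124942 + 114100 = 327101
Σ Rᵢ = 0 + 42 + 62 + 55 = 159
N̂ = 327101 / 159 ≈ 2057.2 → 2057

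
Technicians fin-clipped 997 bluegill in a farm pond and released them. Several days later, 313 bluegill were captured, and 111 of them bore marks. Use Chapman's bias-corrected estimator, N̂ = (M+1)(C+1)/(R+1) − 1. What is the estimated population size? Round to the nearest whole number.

N̂ = (997+1)(313+1)/(111+1) − 1 = 998·314/112 − 1
= 313372/112 − 1 ≈ 2798.0 − 1 ≈ 2797.0 → 2797

N ≈ 2797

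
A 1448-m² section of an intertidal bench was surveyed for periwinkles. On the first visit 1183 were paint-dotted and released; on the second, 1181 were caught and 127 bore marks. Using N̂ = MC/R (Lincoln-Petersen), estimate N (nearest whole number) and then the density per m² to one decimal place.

N̂ = 1183·1181/127 = 1397123/127 ≈ 11001.0 → 11001
Density = N̂ / area = 11001 / 1448 ≈ 7.60 → 7.6 per m²

density ≈ 7.6 periwinkles per m²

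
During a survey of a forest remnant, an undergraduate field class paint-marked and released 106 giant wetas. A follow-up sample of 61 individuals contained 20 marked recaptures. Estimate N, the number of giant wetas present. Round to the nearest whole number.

N ≈ 323

N = (106 × 61) / 20 = 6466 / 20 ≈ 323.3 → 323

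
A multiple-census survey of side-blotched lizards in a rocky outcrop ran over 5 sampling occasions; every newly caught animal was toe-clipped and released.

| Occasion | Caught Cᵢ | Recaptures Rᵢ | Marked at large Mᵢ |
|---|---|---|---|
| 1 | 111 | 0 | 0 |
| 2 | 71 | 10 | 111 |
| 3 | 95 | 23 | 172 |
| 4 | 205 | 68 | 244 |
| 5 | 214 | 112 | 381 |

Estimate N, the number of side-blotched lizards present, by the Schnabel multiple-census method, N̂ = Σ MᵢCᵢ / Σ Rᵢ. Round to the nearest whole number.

Σ MᵢCᵢ = 0·111 + 111·71 + 172·95 + 244·205 + 381·214 = 0 + 7881 + 16340 + 50020 + 81534 = 155775
Σ Rᵢ = 0 + 10 + 23 + 68 + 112 = 213
N̂ = 155775 / 213 ≈ 731.3 → 731

N ≈ 731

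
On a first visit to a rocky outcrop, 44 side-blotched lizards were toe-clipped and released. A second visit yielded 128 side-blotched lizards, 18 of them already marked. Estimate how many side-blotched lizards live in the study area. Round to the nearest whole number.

N = (44 × 128) / 18 = 5632 / 18 ≈ 312.9 → 313

N ≈ 313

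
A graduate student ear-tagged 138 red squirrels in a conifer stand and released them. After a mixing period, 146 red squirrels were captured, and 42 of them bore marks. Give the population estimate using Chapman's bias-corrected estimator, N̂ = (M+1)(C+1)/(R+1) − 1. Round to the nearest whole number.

N̂ = (138+1)(146+1)/(42+1) − 1 = 139·147/43 − 1
= 20433/43 − 1 ≈ 475.2 − 1 ≈ 474.2 → 474

N ≈ 474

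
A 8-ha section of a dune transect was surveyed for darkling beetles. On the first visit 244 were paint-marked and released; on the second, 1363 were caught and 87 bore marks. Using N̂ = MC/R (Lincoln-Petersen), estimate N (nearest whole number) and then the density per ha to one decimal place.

density ≈ 477.9 darkling beetles per ha

N̂ = 244·1363/87 = 332572/87 ≈ 3822.7 → 3823
Density = N̂ / area = 3823 / 8 ≈ 477.88 → 477.9 per ha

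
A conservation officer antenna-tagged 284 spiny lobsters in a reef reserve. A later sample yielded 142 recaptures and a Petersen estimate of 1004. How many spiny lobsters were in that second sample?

C = 502

From N = M·C/R: C = N·R / M = 1004·142 / 284 = 142568 / 284 = 502.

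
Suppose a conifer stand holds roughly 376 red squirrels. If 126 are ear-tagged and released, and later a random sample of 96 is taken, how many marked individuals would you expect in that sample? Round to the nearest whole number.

Expected recaptures E[R] = M·C / N.
E[R] = 126 × 96 / 376 = 12096 / 376 ≈ 32.2 → 32

expected recaptures ≈ 32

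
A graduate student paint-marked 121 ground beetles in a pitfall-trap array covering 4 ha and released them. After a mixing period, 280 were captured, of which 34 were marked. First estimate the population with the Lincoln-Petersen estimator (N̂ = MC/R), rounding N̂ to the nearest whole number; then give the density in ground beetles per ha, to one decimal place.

density ≈ 249.0 ground beetles per ha

N̂ = 121·280/34 = 33880/34 ≈ 996.47 → 996
Density = N̂ / area = 996 / 4 = 249.0 per ha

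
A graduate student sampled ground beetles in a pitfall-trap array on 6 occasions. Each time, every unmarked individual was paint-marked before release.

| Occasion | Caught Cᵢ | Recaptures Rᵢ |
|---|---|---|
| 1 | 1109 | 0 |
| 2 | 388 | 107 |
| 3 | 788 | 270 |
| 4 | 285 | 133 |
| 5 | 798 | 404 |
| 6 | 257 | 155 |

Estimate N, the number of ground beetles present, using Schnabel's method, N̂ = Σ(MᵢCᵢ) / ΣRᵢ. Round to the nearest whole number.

Marked at large before each occasion: Mᵢ = Σⱼ<ᵢ (Cⱼ − Rⱼ) → M1=0, M2=1109, M3=1390, M4=1908, M5=2060, M6=2454
Σ MᵢCᵢ = 0·1109 + 1109·388 + 1390·788 + 1908·285 + 2060·798 + 2454·257 = 0 + 430292 + 1095320 + 543780 + 1643880 + 630678 = 4343950
Σ Rᵢ = 0 + 107 + 270 + 133 + 404 + 155 = 1069
N̂ = 4343950 / 1069 ≈ 4063.6 → 4064

N ≈ 4064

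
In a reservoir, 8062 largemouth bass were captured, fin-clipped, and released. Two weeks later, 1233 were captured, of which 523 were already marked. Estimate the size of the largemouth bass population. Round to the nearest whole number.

N ≈ 19,007

Lincoln-Petersen assumes M/N = R/C, so N = M·C / R.
N = (8062 × 1233) / 523 = 9940446 / 523 ≈ 19006.6 → 19007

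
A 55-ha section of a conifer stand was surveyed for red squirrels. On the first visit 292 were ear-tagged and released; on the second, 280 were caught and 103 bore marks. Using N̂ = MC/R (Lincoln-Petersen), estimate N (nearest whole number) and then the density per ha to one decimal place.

N̂ = 292·280/103 = 81760/103 ≈ 793.8 → 794
Density = N̂ / area = 794 / 55 ≈ 14.44 → 14.4 per ha

density ≈ 14.4 red squirrels per ha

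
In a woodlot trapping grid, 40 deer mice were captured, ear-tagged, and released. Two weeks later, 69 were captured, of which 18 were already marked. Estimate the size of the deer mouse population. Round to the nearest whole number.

Lincoln-Petersen assumes M/N = R/C, so N = M·C / R.
N = (40 × 69) / 18 = 2760 / 18 ≈ 153.3 → 153

N ≈ 153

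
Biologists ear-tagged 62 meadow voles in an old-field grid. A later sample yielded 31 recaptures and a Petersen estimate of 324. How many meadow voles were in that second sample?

From N = M·C/R: C = N·R / M = 324·31 / 62 = 10044 / 62 = 162.

C = 162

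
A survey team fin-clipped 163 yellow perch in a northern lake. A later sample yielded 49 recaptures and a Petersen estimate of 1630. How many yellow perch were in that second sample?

C = 490

From N = M·C/R: C = N·R / M = 1630·49 / 163 = 79870 / 163 = 490.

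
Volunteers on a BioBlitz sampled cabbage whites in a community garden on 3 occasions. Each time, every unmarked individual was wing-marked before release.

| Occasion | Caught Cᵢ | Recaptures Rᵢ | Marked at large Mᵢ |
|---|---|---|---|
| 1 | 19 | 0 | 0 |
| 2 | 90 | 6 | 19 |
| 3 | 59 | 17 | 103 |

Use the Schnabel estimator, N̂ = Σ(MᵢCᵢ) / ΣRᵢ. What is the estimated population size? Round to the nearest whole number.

N ≈ 339

Σ MᵢCᵢ = 0·19 + 19·90 + 103·59 = 0 + 1710 + 6077 = 7787
Σ Rᵢ = 0 + 6 + 17 = 23
N̂ = 7787 / 23 ≈ 338.6 → 339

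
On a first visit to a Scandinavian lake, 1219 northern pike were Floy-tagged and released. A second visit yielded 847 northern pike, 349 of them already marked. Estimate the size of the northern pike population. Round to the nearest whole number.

N = (1219 × 847) / 349 = 1032493 / 349 ≈ 2958.4 → 2958

N ≈ 2958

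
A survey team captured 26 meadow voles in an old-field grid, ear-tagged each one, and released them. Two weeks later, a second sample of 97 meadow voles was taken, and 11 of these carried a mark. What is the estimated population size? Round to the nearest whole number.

N ≈ 229

The marked fraction in the recapture sample should equal the marked fraction in the population: 11/97 = 26/N.
N = (26 × 97) / 11 = 2522 / 11 ≈ 229.3 → 229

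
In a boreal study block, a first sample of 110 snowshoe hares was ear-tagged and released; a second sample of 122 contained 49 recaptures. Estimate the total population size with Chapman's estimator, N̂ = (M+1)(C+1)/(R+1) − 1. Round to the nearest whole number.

N ≈ 272

N̂ = (110+1)(122+1)/(49+1) − 1 = 111·123/50 − 1
= 13653/50 − 1 ≈ 273.1 − 1 ≈ 272.1 → 272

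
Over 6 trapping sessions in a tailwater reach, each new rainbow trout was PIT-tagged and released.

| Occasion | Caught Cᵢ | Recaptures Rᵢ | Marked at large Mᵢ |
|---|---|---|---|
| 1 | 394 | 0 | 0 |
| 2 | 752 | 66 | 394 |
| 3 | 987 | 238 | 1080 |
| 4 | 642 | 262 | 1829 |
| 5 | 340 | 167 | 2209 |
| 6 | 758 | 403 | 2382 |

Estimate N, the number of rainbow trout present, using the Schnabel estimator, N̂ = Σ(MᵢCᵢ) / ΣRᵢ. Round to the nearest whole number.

Σ MᵢCᵢ = 0·394 + 394·752 + 1080·987 + 1829·642 + 2209·340 + 2382·758 = 0 + 296288 + 1065960 + 1174218 + 751060 + 1805556 = 5093082
Σ Rᵢ = 0 + 66 + 238 + 262 + 167 + 403 = 1136
N̂ = 5093082 / 1136 ≈ 4483.3 → 4483

N ≈ 4483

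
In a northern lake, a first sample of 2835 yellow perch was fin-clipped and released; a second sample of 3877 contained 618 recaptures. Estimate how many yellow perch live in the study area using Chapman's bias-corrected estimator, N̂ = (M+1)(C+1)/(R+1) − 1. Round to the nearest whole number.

N ≈ 17,766

N̂ = (2835+1)(3877+1)/(618+1) − 1 = 2836·3878/619 − 1
= 10998008/619 − 1 ≈ 17767.4 − 1 ≈ 17766.4 → 17766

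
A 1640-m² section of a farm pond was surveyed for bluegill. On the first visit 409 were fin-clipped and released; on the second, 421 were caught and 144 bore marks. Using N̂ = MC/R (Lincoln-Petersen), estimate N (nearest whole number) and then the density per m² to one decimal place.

N̂ = 409·421/144 = 172189/144 ≈ 1195.8 → 1196
Density = N̂ / area = 1196 / 1640 ≈ 0.73 → 0.7 per m²

density ≈ 0.7 bluegill per m²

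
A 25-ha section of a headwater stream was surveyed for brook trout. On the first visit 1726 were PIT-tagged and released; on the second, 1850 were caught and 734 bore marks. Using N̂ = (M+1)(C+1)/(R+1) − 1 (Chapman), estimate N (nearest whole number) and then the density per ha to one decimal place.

density ≈ 173.9 brook trout per ha

N̂ = 1727·1851/735 − 1 = 3196677/735 − 1 ≈ 4348.2 → 4348
Density = N̂ / area = 4348 / 25 ≈ 173.92 → 173.9 per ha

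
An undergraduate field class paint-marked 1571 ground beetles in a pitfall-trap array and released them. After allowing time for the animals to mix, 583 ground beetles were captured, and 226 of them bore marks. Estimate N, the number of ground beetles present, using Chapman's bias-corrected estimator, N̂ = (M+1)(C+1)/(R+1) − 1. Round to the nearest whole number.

N ≈ 4043

N̂ = (1571+1)(583+1)/(226+1) − 1 = 1572·584/227 − 1
= 918048/227 − 1 ≈ 4044.3 − 1 ≈ 4043.3 → 4043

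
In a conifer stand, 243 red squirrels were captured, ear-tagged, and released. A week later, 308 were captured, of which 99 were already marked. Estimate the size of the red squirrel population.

If marked individuals mix randomly, R/C ≈ M/N, giving N ≈ M·C/R.
N = (243 × 308) / 99 = 74844 / 99 = 756

N = 756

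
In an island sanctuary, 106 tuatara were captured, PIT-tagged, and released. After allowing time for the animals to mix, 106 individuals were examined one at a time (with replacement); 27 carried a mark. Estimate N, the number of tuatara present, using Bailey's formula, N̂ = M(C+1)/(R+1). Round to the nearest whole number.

N̂ = 106·(106+1)/(27+1) = 106·107/28 = 11342/28 ≈ 405.1 → 405

N ≈ 405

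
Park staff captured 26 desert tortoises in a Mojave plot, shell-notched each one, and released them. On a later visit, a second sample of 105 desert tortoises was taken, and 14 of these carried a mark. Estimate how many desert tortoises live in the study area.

N = 195

N = (26 × 105) / 14 = 2730 / 14 = 195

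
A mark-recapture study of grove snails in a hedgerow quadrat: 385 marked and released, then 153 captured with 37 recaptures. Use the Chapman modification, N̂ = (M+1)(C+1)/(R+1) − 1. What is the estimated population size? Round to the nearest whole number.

N̂ = (385+1)(153+1)/(37+1) − 1 = 386·154/38 − 1
= 59444/38 − 1 ≈ 1564.3 − 1 ≈ 1563.3 → 1563

N ≈ 1563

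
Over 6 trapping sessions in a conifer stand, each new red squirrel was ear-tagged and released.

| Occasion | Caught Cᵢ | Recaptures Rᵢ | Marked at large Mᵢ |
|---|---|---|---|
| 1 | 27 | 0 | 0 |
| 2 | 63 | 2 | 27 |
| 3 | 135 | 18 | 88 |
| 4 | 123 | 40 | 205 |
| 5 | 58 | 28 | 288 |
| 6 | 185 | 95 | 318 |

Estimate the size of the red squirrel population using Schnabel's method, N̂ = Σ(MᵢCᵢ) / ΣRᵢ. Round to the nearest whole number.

Σ MᵢCᵢ = 0·27 + 27·63 + 88·135 + 205·123 + 288·58 + 318·185 = 0 + 1701 + 11880 + 25215 + 16704 + 58830 = 114330
Σ Rᵢ = 0 + 2 + 18 + 40 + 28 + 95 = 183
N̂ = 114330 / 183 ≈ 624.8 → 625

N ≈ 625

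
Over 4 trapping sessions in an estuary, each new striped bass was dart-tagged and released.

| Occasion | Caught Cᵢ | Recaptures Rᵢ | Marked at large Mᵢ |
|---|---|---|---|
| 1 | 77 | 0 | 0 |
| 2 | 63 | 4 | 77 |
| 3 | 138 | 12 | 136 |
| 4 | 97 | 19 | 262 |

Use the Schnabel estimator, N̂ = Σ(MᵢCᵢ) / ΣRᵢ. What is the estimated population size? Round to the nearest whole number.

Σ MᵢCᵢ = 0·77 + 77·63 + 136·138 + 262·97 = 0 + 4851 + 18768 + 25414 = 49033
Σ Rᵢ = 0 + 4 + 12 + 19 = 35
N̂ = 49033 / 35 ≈ 1400.9 → 1401

N ≈ 1401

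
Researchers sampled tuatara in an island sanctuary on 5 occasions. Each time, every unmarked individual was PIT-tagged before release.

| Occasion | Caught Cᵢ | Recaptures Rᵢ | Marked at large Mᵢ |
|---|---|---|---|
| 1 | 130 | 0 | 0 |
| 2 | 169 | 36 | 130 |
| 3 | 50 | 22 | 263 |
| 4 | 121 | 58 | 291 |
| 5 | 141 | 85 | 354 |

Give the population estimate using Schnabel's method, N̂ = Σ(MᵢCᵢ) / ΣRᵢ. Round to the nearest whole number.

N ≈ 598

Σ MᵢCᵢ = 0·130 + 130·169 + 263·50 + 291·121 + 354·141 = 0 + 21970 + 13150 + 35211 + 49914 = 120245
Σ Rᵢ = 0 + 36 + 22 + 58 + 85 = 201
N̂ = 120245 / 201 ≈ 598.2 → 598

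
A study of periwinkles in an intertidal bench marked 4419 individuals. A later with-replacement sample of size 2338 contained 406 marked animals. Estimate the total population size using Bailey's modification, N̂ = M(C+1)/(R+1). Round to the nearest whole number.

N̂ = 4419·(2338+1)/(406+1) = 4419·2339/407 = 10336041/407 ≈ 25395.7 → 25396

N ≈ 25,396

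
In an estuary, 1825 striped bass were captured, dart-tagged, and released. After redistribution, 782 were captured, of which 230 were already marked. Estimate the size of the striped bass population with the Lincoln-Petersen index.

N = (1825 × 782) / 230 = 1427150 / 230 = 6205

N = 6205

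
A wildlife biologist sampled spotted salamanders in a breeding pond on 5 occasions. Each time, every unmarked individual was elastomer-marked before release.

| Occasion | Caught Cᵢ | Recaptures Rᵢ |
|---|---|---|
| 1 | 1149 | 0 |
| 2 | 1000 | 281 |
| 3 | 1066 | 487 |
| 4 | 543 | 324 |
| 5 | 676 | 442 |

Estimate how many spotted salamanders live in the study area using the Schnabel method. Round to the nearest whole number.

Marked at large before each occasion: Mᵢ = Σⱼ<ᵢ (Cⱼ − Rⱼ) → M1=0, M2=1149, M3=1868, M4=2447, M5=2666
Σ MᵢCᵢ = 0·1149 + 1149·1000 + 1868·1066 + 2447·543 + 2666·676 = 0 + 1149000 + 1991288 + 1328721 + 1802216 = 6271225
Σ Rᵢ = 0 + 281 + 487 + 324 + 442 = 1534
N̂ = 6271225 / 1534 ≈ 4088.2 → 4088

N ≈ 4088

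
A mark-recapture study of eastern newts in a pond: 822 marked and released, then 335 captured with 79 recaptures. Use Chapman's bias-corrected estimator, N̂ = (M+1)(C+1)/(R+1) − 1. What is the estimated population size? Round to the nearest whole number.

N̂ = (822+1)(335+1)/(79+1) − 1 = 823·336/80 − 1
= 276528/80 − 1 ≈ 3456.6 − 1 ≈ 3455.6 → 3456

N ≈ 3456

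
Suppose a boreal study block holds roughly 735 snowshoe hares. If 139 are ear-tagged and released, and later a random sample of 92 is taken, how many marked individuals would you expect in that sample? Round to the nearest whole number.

The marked fraction of the population is 139/735, so in a sample of 92 expect C·(M/N) marked.
E[R] = 139 × 92 / 735 = 12788 / 735 ≈ 17.4 → 17

expected recaptures ≈ 17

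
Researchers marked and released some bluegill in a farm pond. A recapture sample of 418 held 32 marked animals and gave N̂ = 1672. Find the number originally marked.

M = 128

From N = M·C/R: M = N·R / C = 1672·32 / 418 = 53504 / 418 = 128.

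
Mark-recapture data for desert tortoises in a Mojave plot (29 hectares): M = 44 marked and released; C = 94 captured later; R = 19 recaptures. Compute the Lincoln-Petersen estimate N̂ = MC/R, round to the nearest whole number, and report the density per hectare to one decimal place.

density ≈ 7.5 desert tortoises per hectare

N̂ = 44·94/19 = 4136/19 ≈ 217.7 → 218
Density = N̂ / area = 218 / 29 ≈ 7.52 → 7.5 per hectare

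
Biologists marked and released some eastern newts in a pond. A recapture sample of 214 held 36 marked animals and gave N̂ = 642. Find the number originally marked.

From N = M·C/R: M = N·R / C = 642·36 / 214 = 23112 / 214 = 108.

M = 108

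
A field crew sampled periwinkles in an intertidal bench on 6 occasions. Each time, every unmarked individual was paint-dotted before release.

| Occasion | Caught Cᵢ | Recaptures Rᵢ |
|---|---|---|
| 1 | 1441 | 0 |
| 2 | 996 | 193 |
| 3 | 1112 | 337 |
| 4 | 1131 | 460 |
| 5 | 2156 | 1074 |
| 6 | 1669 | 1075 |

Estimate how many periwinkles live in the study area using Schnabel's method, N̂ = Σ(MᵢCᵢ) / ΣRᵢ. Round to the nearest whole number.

N ≈ 7412

Marked at large before each occasion: Mᵢ = Σⱼ<ᵢ (Cⱼ − Rⱼ) → M1=0, M2=1441, M3=2244, M4=3019, M5=3690, M6=4772
Σ MᵢCᵢ = 0·1441 + 1441·996 + 2244·1112 + 3019·1131 + 3690·2156 + 4772·1669 = 0 + 1435236 + 2495328 + 3414489 + 7955640 + 7964468 = 23265161
Σ Rᵢ = 0 + 193 + 337 + 460 + 1074 + 1075 = 3139
N̂ = 23265161 / 3139 ≈ 7411.6 → 7412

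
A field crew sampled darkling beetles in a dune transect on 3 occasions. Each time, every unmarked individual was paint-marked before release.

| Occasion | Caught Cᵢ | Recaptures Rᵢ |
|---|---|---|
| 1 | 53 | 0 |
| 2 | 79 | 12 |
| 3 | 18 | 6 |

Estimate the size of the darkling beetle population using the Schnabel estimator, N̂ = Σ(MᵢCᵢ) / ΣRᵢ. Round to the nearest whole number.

N ≈ 353

Marked at large before each occasion: Mᵢ = Σⱼ<ᵢ (Cⱼ − Rⱼ) → M1=0, M2=53, M3=120
Σ MᵢCᵢ = 0·53 + 53·79 + 120·18 = 0 + 4187 + 2160 = 6347
Σ Rᵢ = 0 + 12 + 6 = 18
N̂ = 6347 / 18 ≈ 352.6 → 353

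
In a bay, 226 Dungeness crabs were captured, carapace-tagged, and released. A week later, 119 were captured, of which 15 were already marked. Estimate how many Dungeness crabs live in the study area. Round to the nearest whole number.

The marked fraction in the recapture sample should equal the marked fraction in the population: 15/119 = 226/N.
N = (226 × 119) / 15 = 26894 / 15 ≈ 1792.9 → 1793

N ≈ 1793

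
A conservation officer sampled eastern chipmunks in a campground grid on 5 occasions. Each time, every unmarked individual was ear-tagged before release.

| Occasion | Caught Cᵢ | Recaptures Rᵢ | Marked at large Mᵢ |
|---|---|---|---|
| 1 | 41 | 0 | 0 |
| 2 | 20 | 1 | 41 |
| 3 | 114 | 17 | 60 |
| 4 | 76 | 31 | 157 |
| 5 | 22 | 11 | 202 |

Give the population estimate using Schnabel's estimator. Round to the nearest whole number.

Σ MᵢCᵢ = 0·41 + 41·20 + 60·114 + 157·76 + 202·22 = 0 + 820 + 6840 + 11932 + 4444 = 24036
Σ Rᵢ = 0 + 1 + 17 + 31 + 11 = 60
N̂ = 24036 / 60 ≈ 400.6 → 401

N ≈ 401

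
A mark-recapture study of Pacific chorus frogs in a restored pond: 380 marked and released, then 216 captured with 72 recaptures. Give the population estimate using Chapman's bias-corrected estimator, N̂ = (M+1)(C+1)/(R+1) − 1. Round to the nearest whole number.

N̂ = (380+1)(216+1)/(72+1) − 1 = 381·217/73 − 1
= 82677/73 − 1 ≈ 1132.6 − 1 ≈ 1131.6 → 1132

N ≈ 1132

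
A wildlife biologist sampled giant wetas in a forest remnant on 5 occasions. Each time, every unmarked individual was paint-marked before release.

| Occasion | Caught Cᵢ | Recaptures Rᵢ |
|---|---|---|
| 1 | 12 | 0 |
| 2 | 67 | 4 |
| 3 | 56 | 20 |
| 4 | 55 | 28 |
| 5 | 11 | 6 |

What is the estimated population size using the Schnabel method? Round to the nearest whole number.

Marked at large before each occasion: Mᵢ = Σⱼ<ᵢ (Cⱼ − Rⱼ) → M1=0, M2=12, M3=75, M4=111, M5=138
Σ MᵢCᵢ = 0·12 + 12·67 + 75·56 + 111·55 + 138·11 = 0 + 804 + 4200 + 6105 + 1518 = 12627
Σ Rᵢ = 0 + 4 + 20 + 28 + 6 = 58
N̂ = 12627 / 58 ≈ 217.7 → 218

N ≈ 218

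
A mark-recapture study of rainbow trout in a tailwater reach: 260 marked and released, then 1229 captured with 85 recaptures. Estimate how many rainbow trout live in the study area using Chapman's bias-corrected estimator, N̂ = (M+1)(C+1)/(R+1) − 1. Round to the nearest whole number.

N̂ = (260+1)(1229+1)/(85+1) − 1 = 261·1230/86 − 1
= 321030/86 − 1 ≈ 3732.9 − 1 ≈ 3731.9 → 3732

N ≈ 3732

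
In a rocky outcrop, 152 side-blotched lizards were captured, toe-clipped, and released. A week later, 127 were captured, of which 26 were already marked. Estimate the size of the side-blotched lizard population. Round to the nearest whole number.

N ≈ 742

N = (152 × 127) / 26 = 19304 / 26 ≈ 742.46 → 742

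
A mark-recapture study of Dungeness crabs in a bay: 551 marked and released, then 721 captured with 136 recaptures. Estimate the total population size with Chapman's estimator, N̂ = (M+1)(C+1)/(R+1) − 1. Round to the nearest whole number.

N ≈ 2908

N̂ = (551+1)(721+1)/(136+1) − 1 = 552·722/137 − 1
= 398544/137 − 1 ≈ 2909.1 − 1 ≈ 2908.1 → 2908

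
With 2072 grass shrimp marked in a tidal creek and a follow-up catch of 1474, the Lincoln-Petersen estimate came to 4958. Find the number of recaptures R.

R = 616

From N = M·C/R: R = M·C / N = 2072·1474 / 4958 = 3054128 / 4958 = 616.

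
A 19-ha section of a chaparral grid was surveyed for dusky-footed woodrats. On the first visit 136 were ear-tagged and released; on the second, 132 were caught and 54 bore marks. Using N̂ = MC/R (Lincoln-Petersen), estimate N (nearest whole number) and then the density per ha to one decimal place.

N̂ = 136·132/54 = 17952/54 ≈ 332.4 → 332
Density = N̂ / area = 332 / 19 ≈ 17.47 → 17.5 per ha

density ≈ 17.5 dusky-footed woodrats per ha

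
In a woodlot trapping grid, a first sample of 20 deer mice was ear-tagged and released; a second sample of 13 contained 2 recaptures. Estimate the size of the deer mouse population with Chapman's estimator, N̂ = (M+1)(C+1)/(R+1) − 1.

N̂ = (20+1)(13+1)/(2+1) − 1 = 21·14/3 − 1
= 294/3 − 1 = 98 − 1 = 97

N = 97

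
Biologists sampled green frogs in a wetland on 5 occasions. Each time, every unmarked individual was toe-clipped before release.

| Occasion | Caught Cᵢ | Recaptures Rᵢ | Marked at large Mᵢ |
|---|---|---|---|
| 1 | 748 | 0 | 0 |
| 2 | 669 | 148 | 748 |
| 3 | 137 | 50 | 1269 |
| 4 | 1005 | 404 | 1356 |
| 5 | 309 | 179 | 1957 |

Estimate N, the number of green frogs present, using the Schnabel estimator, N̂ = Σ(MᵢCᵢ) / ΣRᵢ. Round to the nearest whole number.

N ≈ 3383

Σ MᵢCᵢ = 0·748 + 748·669 + 1269·137 + 1356·1005 + 1957·309 = 0 + 500412 + 173853 + 1362780 + 604713 = 2641758
Σ Rᵢ = 0 + 148 + 50 + 404 + 179 = 781
N̂ = 2641758 / 781 ≈ 3382.5 → 3383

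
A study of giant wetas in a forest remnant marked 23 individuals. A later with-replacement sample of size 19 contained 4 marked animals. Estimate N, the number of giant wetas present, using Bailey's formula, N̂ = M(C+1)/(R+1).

N = 92

N̂ = 23·(19+1)/(4+1) = 23·20/5 = 460/5 = 92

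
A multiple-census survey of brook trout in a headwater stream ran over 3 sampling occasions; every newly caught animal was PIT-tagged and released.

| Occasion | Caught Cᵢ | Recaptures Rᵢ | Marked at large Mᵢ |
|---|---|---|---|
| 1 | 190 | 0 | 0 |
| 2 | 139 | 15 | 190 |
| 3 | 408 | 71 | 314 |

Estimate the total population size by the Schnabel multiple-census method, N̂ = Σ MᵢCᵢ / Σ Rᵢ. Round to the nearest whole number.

Σ MᵢCᵢ = 0·190 + 190·139 + 314·408 = 0 + 26410 + 128112 = 154522
Σ Rᵢ = 0 + 15 + 71 = 86
N̂ = 154522 / 86 ≈ 1796.8 → 1797

N ≈ 1797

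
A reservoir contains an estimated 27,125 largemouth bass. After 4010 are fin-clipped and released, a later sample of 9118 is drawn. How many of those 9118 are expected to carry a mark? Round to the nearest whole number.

Expected recaptures E[R] = M·C / N.
E[R] = 4010 × 9118 / 27125 = 36563180 / 27125 ≈ 1348.0 → 1348

expected recaptures ≈ 1348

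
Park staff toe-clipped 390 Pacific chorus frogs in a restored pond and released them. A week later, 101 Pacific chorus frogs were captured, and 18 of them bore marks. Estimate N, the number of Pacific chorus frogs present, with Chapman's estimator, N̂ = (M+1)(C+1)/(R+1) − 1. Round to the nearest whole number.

N ≈ 2098

N̂ = (390+1)(101+1)/(18+1) − 1 = 391·102/19 − 1
= 39882/19 − 1 ≈ 2099.1 − 1 ≈ 2098.1 → 2098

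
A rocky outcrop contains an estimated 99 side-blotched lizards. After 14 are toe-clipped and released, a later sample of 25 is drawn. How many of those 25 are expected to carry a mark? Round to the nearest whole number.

Expected recaptures E[R] = M·C / N.
E[R] = 14 × 25 / 99 = 350 / 99 ≈ 3.5 → 4

expected recaptures ≈ 4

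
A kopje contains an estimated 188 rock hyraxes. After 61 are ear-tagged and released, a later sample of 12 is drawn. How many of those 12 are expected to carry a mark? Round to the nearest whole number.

Expected recaptures E[R] = M·C / N.
E[R] = 61 × 12 / 188 = 732 / 188 ≈ 3.9 → 4

expected recaptures ≈ 4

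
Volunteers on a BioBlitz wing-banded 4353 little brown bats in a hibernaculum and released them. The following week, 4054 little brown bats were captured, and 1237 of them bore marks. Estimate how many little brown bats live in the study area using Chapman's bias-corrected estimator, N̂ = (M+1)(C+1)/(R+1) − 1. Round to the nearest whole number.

N̂ = (4353+1)(4054+1)/(1237+1) − 1 = 4354·4055/1238 − 1
= 17655470/1238 − 1 ≈ 14261.3 − 1 ≈ 14260.3 → 14260

N ≈ 14,260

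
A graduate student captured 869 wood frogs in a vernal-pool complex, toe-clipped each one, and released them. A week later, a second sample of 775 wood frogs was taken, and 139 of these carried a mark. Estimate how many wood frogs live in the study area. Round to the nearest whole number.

N ≈ 4845

N = (869 × 775) / 139 = 673475 / 139 ≈ 4845.1 → 4845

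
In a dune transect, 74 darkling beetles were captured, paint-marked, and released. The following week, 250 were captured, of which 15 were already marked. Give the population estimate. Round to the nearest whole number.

N ≈ 1233

Lincoln-Petersen assumes M/N = R/C, so N = M·C / R.
N = (74 × 250) / 15 = 18500 / 15 ≈ 1233.3 → 1233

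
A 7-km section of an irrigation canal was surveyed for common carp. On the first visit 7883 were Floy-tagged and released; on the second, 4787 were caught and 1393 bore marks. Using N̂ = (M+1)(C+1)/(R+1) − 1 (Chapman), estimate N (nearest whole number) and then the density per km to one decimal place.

N̂ = 7884·4788/1394 − 1 = 37748592/1394 − 1 ≈ 27078.3 → 27078
Density = N̂ / area = 27078 / 7 ≈ 3868.29 → 3868.3 per km

density ≈ 3868.3 common carp per km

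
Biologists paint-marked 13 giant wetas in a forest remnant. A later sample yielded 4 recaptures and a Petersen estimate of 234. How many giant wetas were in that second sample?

From N = M·C/R: C = N·R / M = 234·4 / 13 = 936 / 13 = 72.

C = 72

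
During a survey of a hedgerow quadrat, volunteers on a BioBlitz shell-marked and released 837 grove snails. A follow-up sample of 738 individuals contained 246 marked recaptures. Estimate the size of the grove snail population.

N = (837 × 738) / 246 = 617706 / 246 = 2511

N = 2511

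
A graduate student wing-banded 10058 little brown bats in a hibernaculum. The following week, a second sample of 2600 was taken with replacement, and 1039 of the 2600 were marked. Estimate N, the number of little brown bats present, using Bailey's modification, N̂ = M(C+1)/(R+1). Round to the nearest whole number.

N ≈ 25,155

N̂ = 10058·(2600+1)/(1039+1) = 10058·2601/1040 = 26160858/1040 ≈ 25154.7 → 25155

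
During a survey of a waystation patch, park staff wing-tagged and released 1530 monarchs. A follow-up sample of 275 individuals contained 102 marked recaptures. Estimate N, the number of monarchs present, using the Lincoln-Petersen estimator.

The marked fraction in the recapture sample should equal the marked fraction in the population: 102/275 = 1530/N.
N = (1530 × 275) / 102 = 420750 / 102 = 4125

N = 4125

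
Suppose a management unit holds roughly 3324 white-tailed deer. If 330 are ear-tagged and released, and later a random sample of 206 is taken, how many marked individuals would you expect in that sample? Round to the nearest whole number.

expected recaptures ≈ 20

The marked fraction of the population is 330/3324, so in a sample of 206 expect C·(M/N) marked.
E[R] = 330 × 206 / 3324 = 67980 / 3324 ≈ 20.45 → 20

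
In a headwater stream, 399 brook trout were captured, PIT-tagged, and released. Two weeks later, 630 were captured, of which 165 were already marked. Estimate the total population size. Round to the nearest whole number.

N = (399 × 630) / 165 = 251370 / 165 ≈ 1523.45 → 1523

N ≈ 1523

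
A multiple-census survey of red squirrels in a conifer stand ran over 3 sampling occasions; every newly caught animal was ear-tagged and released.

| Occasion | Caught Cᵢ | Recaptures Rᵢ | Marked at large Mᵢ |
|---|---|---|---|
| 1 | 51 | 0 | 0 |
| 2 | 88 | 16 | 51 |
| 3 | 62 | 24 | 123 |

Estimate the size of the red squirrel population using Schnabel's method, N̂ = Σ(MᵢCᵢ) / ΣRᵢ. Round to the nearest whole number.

Σ MᵢCᵢ = 0·51 + 51·88 + 123·62 = 0 + 4488 + 7626 = 12114
Σ Rᵢ = 0 + 16 + 24 = 40
N̂ = 12114 / 40 ≈ 302.9 → 303

N ≈ 303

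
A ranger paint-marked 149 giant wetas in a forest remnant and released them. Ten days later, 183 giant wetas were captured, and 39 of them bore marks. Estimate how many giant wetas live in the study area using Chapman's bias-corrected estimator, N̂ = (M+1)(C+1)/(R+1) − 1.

N = 689

N̂ = (149+1)(183+1)/(39+1) − 1 = 150·184/40 − 1
= 27600/40 − 1 = 690 − 1 = 689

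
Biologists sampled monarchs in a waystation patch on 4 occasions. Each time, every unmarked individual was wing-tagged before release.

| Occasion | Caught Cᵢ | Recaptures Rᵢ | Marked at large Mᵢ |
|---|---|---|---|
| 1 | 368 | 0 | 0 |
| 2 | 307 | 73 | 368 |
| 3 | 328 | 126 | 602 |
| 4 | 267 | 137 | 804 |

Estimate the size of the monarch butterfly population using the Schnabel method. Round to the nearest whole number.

Σ MᵢCᵢ = 0·368 + 368·307 + 602·328 + 804·267 = 0 + 112976 + 197456 + 214668 = 525100
Σ Rᵢ = 0 + 73 + 126 + 137 = 336
N̂ = 525100 / 336 ≈ 1562.8 → 1563

N ≈ 1563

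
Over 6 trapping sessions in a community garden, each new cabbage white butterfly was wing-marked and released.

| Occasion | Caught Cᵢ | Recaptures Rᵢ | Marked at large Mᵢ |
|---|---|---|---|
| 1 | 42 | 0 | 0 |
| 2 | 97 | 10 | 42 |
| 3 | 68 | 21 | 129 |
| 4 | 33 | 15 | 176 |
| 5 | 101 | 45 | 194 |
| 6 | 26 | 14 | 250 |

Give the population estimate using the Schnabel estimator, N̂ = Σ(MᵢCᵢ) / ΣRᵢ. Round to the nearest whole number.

Σ MᵢCᵢ = 0·42 + 42·97 + 129·68 + 176·33 + 194·101 + 250·26 = 0 + 4074 + 8772 + 5808 + 19594 + 6500 = 44748
Σ Rᵢ = 0 + 10 + 21 + 15 + 45 + 14 = 105
N̂ = 44748 / 105 ≈ 426.2 → 426

N ≈ 426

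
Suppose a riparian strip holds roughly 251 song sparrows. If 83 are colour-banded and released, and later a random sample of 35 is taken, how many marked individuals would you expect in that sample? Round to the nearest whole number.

Expected recaptures E[R] = M·C / N.
E[R] = 83 × 35 / 251 = 2905 / 251 ≈ 11.6 → 12

expected recaptures ≈ 12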